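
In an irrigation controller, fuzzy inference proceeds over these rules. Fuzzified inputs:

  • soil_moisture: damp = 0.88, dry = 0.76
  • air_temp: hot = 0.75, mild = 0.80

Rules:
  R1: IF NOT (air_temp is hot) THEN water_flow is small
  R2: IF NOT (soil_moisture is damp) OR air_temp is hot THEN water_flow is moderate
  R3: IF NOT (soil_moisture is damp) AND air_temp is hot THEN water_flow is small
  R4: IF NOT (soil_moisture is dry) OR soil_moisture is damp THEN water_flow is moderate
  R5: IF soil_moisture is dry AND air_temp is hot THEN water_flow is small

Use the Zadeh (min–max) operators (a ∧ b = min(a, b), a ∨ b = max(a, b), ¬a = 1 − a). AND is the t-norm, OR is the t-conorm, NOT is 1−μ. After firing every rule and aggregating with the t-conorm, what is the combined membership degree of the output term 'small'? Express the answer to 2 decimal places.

0.75

R1: ¬hot=1−0.75=0.25 → w = 0.25
R2: ¬damp=1−0.88=0.12, hot=0.75; OR[max(a, b)] → w = 0.75
R3: ¬damp=1−0.88=0.12, hot=0.75; AND[min(a, b)] → w = 0.12
R4: ¬dry=1−0.76=0.24, damp=0.88; OR[max(a, b)] → w = 0.88
R5: dry=0.76, hot=0.75; AND[min(a, b)] → w = 0.75
Rules with consequent 'small': {R1, R3, R5} → strengths 0.25, 0.12, 0.75
Aggregate via t-conorm [max(a, b)]: 0.75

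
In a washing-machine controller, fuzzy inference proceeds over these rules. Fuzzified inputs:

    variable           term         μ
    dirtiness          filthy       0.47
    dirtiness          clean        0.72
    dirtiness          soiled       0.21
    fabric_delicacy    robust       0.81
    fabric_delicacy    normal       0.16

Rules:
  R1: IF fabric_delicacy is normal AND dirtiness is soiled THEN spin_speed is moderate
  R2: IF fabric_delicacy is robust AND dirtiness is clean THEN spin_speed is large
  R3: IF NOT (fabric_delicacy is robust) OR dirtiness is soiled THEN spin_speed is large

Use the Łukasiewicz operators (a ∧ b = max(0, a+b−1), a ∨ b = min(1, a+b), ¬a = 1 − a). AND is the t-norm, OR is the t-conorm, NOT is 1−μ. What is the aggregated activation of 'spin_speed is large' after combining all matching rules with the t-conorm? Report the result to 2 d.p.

0.93

R1: normal=0.16, soiled=0.21; AND[max(0, a+b−1)] → w = 0.00
R2: robust=0.81, clean=0.72; AND[max(0, a+b−1)] → w = 0.53
R3: ¬robust=1−0.81=0.19, soiled=0.21; OR[min(1, a+b)] → w = 0.40
Rules with consequent 'large': {R2, R3} → strengths 0.53, 0.40
Aggregate via t-conorm [min(1, a+b)]: 0.93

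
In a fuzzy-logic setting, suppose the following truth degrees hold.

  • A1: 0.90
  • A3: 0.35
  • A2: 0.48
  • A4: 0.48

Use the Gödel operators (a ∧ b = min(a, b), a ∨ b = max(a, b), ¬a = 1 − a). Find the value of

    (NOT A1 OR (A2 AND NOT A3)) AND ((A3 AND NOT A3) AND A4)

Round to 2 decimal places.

NOT A1 = 1 − 0.90 = 0.10
NOT A3 = 1 − 0.35 = 0.65
A2 AND NOT A3 = min(a, b) on (0.48, 0.65) = 0.48
NOT A1 OR (A2 AND NOT A3) = max(a, b) on (0.10, 0.48) = 0.48
NOT A3 = 1 − 0.35 = 0.65
A3 AND NOT A3 = min(a, b) on (0.35, 0.65) = 0.35
(A3 AND NOT A3) AND A4 = min(a, b) on (0.35, 0.48) = 0.35
(NOT A1 OR (A2 AND NOT A3)) AND ((A3 AND NOT A3) AND A4) = min(a, b) on (0.48, 0.35) = 0.35

0.35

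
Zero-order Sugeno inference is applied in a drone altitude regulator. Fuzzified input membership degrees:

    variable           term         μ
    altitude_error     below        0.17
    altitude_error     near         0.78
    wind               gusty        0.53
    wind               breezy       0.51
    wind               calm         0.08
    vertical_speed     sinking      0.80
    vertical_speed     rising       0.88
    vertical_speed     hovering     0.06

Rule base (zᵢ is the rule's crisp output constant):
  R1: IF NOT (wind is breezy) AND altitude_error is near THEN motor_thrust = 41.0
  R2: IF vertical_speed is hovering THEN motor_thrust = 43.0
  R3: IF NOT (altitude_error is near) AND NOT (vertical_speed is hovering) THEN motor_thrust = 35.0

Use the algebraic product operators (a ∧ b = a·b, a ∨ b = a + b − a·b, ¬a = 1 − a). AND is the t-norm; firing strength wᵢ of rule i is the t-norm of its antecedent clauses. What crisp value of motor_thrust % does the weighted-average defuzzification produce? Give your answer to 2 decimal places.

R1 (z=41.0): ¬breezy=1−0.51=0.49, near=0.78; AND[a·b] → w = 0.3822
R2 (z=43.0): hovering=0.06 → w = 0.0600
R3 (z=35.0): ¬near=1−0.78=0.22, ¬hovering=1−0.06=0.94; AND[a·b] → w = 0.2068
Weighted average = (0.3822·41.0 + 0.0600·43.0 + 0.2068·35.0) / (0.3822 + 0.0600 + 0.2068)
  = 25.4882 / 0.6490 = 39.27

39.27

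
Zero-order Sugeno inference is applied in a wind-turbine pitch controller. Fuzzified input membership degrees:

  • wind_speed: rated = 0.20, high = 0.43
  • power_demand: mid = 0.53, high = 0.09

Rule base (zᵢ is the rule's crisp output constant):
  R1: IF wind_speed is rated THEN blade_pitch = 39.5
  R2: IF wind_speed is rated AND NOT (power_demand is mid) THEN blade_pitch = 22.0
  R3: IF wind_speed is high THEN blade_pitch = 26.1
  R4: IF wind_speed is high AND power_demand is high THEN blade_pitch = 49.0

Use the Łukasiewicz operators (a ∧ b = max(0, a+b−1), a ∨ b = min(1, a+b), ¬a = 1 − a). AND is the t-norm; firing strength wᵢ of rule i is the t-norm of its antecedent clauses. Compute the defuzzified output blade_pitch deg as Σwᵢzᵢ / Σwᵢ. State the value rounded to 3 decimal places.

30.354

R1 (z=39.5): rated=0.20 → w = 0.20
R2 (z=22.0): rated=0.20, ¬mid=1−0.53=0.47; AND[max(0, a+b−1)] → w = 0.00
R3 (z=26.1): high=0.43 → w = 0.43
R4 (z=49.0): high=0.43, high=0.09; AND[max(0, a+b−1)] → w = 0.00
Weighted average = (0.20·39.5 + 0.00·22.0 + 0.43·26.1 + 0.00·49.0) / (0.20 + 0.00 + 0.43 + 0.00)
  = 19.1230 / 0.6300 = 30.354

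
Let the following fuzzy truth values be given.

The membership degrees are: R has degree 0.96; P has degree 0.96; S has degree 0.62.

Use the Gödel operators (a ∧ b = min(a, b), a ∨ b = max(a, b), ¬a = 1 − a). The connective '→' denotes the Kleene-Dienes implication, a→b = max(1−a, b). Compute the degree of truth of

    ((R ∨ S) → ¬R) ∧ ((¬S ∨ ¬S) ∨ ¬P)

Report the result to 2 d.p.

R ∨ S = max(a, b) on (0.96, 0.62) = 0.96
¬R = 1 − 0.96 = 0.04
(R ∨ S) → ¬R  [Kleene-Dienes: max(1−a, b)] with a=0.96, b=0.04 → 0.04
¬S = 1 − 0.62 = 0.38
¬S = 1 − 0.62 = 0.38
¬S ∨ ¬S = max(a, b) on (0.38, 0.38) = 0.38
¬P = 1 − 0.96 = 0.04
(¬S ∨ ¬S) ∨ ¬P = max(a, b) on (0.38, 0.04) = 0.38
((R ∨ S) → ¬R) ∧ ((¬S ∨ ¬S) ∨ ¬P) = min(a, b) on (0.04, 0.38) = 0.04

0.04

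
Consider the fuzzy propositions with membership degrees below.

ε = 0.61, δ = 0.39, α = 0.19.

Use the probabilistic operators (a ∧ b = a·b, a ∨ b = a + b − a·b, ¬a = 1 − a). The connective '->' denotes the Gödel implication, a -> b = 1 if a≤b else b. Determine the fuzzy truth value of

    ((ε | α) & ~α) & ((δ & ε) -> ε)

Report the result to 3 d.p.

0.554

ε | α = a + b − a·b on (0.6100, 0.1900) = 0.6841
~α = 1 − 0.1900 = 0.8100
(ε | α) & ~α = a·b on (0.6841, 0.8100) = 0.5541
δ & ε = a·b on (0.3900, 0.6100) = 0.2379
(δ & ε) -> ε  [Gödel: 1 if a≤b else b] with a=0.2379, b=0.6100 → 1.0000
((ε | α) & ~α) & ((δ & ε) -> ε) = a·b on (0.5541, 1.0000) = 0.5541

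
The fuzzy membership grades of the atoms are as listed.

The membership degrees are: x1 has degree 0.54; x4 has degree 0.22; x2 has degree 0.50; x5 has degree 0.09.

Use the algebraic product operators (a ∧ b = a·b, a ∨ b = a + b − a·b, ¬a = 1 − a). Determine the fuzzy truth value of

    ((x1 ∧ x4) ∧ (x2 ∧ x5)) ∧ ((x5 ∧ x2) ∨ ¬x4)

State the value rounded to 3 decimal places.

x1 ∧ x4 = a·b on (0.5400, 0.2200) = 0.1188
x2 ∧ x5 = a·b on (0.5000, 0.0900) = 0.0450
(x1 ∧ x4) ∧ (x2 ∧ x5) = a·b on (0.1188, 0.0450) = 0.0053
x5 ∧ x2 = a·b on (0.0900, 0.5000) = 0.0450
¬x4 = 1 − 0.2200 = 0.7800
(x5 ∧ x2) ∨ ¬x4 = a + b − a·b on (0.0450, 0.7800) = 0.7899
((x1 ∧ x4) ∧ (x2 ∧ x5)) ∧ ((x5 ∧ x2) ∨ ¬x4) = a·b on (0.0053, 0.7899) = 0.0042

0.004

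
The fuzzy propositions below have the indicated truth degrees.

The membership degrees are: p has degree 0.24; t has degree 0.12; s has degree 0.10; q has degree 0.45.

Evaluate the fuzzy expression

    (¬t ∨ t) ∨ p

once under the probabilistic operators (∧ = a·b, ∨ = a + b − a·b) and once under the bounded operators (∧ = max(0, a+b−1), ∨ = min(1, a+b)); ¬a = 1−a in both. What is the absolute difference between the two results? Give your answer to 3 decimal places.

Under probabilistic:
  ¬t = 1 − 0.1200 = 0.8800
  ¬t ∨ t = a + b − a·b on (0.8800, 0.1200) = 0.8944
  (¬t ∨ t) ∨ p = a + b − a·b on (0.8944, 0.2400) = 0.9197
  → value = 0.9197
Under bounded:
  ¬t = 1 − 0.12 = 0.88
  ¬t ∨ t = min(1, a+b) on (0.88, 0.12) = 1.00
  (¬t ∨ t) ∨ p = min(1, a+b) on (1.00, 0.24) = 1.00
  → value = 1.0000
|0.9197 − 1.0000| = 0.080

0.080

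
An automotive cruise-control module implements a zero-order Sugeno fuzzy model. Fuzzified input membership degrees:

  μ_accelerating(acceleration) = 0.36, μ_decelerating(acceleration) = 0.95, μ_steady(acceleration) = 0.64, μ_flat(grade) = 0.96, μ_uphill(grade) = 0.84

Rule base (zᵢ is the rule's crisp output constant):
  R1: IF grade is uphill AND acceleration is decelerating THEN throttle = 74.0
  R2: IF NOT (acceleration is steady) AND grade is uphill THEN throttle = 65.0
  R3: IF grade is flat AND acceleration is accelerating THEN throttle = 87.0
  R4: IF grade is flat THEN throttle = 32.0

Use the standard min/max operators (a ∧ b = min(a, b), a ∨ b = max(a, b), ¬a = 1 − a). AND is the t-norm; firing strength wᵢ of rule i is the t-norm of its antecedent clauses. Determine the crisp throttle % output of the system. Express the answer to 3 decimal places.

58.571

R1 (z=74.0): uphill=0.84, decelerating=0.95; AND[min(a, b)] → w = 0.84
R2 (z=65.0): ¬steady=1−0.64=0.36, uphill=0.84; AND[min(a, b)] → w = 0.36
R3 (z=87.0): flat=0.96, accelerating=0.36; AND[min(a, b)] → w = 0.36
R4 (z=32.0): flat=0.96 → w = 0.96
Weighted average = (0.84·74.0 + 0.36·65.0 + 0.36·87.0 + 0.96·32.0) / (0.84 + 0.36 + 0.36 + 0.96)
  = 147.6000 / 2.5200 = 58.571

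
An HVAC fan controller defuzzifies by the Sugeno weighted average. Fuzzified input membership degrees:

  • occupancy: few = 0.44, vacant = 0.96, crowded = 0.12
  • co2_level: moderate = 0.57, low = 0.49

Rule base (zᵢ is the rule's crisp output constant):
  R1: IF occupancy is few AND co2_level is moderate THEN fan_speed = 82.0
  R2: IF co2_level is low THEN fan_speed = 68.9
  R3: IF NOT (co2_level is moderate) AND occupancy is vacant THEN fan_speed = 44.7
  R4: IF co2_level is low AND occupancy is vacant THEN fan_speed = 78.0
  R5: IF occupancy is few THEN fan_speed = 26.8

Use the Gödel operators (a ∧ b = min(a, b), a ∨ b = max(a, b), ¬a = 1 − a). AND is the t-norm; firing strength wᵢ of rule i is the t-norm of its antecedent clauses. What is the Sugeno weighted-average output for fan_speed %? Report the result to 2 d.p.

60.73

R1 (z=82.0): few=0.44, moderate=0.57; AND[min(a, b)] → w = 0.44
R2 (z=68.9): low=0.49 → w = 0.49
R3 (z=44.7): ¬moderate=1−0.57=0.43, vacant=0.96; AND[min(a, b)] → w = 0.43
R4 (z=78.0): low=0.49, vacant=0.96; AND[min(a, b)] → w = 0.49
R5 (z=26.8): few=0.44 → w = 0.44
Weighted average = (0.44·82.0 + 0.49·68.9 + 0.43·44.7 + 0.49·78.0 + 0.44·26.8) / (0.44 + 0.49 + 0.43 + 0.49 + 0.44)
  = 139.0740 / 2.2900 = 60.73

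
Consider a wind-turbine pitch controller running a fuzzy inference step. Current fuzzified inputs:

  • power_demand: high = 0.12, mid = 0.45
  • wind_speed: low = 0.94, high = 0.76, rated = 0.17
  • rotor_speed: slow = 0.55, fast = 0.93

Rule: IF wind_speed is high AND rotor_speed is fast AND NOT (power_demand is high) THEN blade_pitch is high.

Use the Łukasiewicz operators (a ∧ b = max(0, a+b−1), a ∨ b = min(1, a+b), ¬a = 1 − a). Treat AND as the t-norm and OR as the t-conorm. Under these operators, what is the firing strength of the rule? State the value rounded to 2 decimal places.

firing strength: high=0.76, fast=0.93, ¬high=1−0.12=0.88; AND[max(0, a+b−1)] → w = 0.57

0.57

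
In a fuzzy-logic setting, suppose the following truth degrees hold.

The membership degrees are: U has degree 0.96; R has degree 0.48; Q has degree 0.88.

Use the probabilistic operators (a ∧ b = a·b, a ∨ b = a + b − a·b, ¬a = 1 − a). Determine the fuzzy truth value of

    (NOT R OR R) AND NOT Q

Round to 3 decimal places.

NOT R = 1 − 0.4800 = 0.5200
NOT R OR R = a + b − a·b on (0.5200, 0.4800) = 0.7504
NOT Q = 1 − 0.8800 = 0.1200
(NOT R OR R) AND NOT Q = a·b on (0.7504, 0.1200) = 0.0900

0.090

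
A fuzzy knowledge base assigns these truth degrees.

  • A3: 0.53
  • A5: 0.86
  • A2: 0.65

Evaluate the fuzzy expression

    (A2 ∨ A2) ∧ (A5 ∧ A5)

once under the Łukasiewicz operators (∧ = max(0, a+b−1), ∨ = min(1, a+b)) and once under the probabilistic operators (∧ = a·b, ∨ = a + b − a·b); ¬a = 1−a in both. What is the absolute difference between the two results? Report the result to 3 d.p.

0.071

Under Łukasiewicz:
  A2 ∨ A2 = min(1, a+b) on (0.65, 0.65) = 1.00
  A5 ∧ A5 = max(0, a+b−1) on (0.86, 0.86) = 0.72
  (A2 ∨ A2) ∧ (A5 ∧ A5) = max(0, a+b−1) on (1.00, 0.72) = 0.72
  → value = 0.7200
Under probabilistic:
  A2 ∨ A2 = a + b − a·b on (0.6500, 0.6500) = 0.8775
  A5 ∧ A5 = a·b on (0.8600, 0.8600) = 0.7396
  (A2 ∨ A2) ∧ (A5 ∧ A5) = a·b on (0.8775, 0.7396) = 0.6490
  → value = 0.6490
|0.7200 − 0.6490| = 0.071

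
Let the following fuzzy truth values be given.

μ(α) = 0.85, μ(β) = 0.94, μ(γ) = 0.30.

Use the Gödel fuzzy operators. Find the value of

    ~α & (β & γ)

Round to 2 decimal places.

~α = 1 − 0.85 = 0.15
β & γ = min(a, b) on (0.94, 0.30) = 0.30
~α & (β & γ) = min(a, b) on (0.15, 0.30) = 0.15

0.15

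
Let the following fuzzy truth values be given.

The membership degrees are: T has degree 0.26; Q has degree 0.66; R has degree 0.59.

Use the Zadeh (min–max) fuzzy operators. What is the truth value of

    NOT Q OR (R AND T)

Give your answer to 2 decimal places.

NOT Q = 1 − 0.66 = 0.34
R AND T = min(a, b) on (0.59, 0.26) = 0.26
NOT Q OR (R AND T) = max(a, b) on (0.34, 0.26) = 0.34

0.34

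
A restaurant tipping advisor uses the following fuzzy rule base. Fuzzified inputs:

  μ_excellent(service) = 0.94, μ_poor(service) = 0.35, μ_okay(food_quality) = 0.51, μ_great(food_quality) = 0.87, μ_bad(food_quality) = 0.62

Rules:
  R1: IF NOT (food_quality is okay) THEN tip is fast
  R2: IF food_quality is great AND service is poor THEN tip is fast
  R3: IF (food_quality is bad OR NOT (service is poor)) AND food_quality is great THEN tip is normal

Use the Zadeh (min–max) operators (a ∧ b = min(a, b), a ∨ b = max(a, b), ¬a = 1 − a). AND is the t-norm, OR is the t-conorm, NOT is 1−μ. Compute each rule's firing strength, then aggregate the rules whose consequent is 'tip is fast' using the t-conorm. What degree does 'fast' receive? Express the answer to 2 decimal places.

R1: ¬okay=1−0.51=0.49 → w = 0.49
R2: great=0.87, poor=0.35; AND[min(a, b)] → w = 0.35
R3: (bad=0.62 OR ¬poor=1−0.35=0.65) = 0.65; AND[min(a, b)] with great=0.87 → w = 0.65
Rules with consequent 'fast': {R1, R2} → strengths 0.49, 0.35
Aggregate via t-conorm [max(a, b)]: 0.49

0.49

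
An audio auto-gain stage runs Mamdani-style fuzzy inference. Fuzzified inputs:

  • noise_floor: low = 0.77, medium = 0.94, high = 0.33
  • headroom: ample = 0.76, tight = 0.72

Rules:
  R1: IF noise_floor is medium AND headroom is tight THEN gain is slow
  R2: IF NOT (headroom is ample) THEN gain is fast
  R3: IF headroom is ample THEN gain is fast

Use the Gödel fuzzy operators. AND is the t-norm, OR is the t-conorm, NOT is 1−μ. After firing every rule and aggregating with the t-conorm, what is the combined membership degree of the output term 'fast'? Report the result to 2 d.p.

R1: medium=0.94, tight=0.72; AND[min(a, b)] → w = 0.72
R2: ¬ample=1−0.76=0.24 → w = 0.24
R3: ample=0.76 → w = 0.76
Rules with consequent 'fast': {R2, R3} → strengths 0.24, 0.76
Aggregate via t-conorm [max(a, b)]: 0.76

0.76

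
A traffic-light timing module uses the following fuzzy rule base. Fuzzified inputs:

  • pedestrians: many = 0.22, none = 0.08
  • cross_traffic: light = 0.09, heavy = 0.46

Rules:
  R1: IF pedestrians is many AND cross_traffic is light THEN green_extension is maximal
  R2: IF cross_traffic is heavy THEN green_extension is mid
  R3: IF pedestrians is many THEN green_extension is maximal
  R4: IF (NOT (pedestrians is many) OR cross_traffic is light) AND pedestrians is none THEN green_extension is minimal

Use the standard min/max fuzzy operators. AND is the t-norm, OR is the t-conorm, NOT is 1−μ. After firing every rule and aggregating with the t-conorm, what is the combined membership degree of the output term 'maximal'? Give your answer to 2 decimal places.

R1: many=0.22, light=0.09; AND[min(a, b)] → w = 0.09
R2: heavy=0.46 → w = 0.46
R3: many=0.22 → w = 0.22
R4: (¬many=1−0.22=0.78 OR light=0.09) = 0.78; AND[min(a, b)] with none=0.08 → w = 0.08
Rules with consequent 'maximal': {R1, R3} → strengths 0.09, 0.22
Aggregate via t-conorm [max(a, b)]: 0.22

0.22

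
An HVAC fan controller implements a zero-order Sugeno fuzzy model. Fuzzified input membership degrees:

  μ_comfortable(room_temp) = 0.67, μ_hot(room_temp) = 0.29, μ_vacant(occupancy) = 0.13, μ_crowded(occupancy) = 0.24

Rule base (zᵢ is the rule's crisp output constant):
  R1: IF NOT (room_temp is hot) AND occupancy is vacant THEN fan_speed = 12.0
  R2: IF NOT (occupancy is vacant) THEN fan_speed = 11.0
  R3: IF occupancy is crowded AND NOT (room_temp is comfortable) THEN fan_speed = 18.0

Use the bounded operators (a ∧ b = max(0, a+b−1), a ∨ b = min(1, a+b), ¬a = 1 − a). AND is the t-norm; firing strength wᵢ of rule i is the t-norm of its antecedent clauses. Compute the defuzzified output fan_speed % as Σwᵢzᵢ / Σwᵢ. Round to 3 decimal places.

R1 (z=12.0): ¬hot=1−0.29=0.71, vacant=0.13; AND[max(0, a+b−1)] → w = 0.00
R2 (z=11.0): ¬vacant=1−0.13=0.87 → w = 0.87
R3 (z=18.0): crowded=0.24, ¬comfortable=1−0.67=0.33; AND[max(0, a+b−1)] → w = 0.00
Weighted average = (0.00·12.0 + 0.87·11.0 + 0.00·18.0) / (0.00 + 0.87 + 0.00)
  = 9.5700 / 0.8700 = 11.000

11.000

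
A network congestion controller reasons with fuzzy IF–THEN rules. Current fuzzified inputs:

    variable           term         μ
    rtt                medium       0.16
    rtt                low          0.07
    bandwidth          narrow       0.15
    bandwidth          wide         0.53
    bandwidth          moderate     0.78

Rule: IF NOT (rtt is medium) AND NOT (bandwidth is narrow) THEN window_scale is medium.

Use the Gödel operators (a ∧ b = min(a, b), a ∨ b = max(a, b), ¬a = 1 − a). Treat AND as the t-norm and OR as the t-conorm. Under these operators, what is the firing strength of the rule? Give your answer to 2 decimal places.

firing strength: ¬medium=1−0.16=0.84, ¬narrow=1−0.15=0.85; AND[min(a, b)] → w = 0.84

0.84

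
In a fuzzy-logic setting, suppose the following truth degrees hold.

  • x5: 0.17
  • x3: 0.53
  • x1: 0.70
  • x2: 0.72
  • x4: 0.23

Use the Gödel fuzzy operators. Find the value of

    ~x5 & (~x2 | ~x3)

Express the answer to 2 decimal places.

~x5 = 1 − 0.17 = 0.83
~x2 = 1 − 0.72 = 0.28
~x3 = 1 − 0.53 = 0.47
~x2 | ~x3 = max(a, b) on (0.28, 0.47) = 0.47
~x5 & (~x2 | ~x3) = min(a, b) on (0.83, 0.47) = 0.47

0.47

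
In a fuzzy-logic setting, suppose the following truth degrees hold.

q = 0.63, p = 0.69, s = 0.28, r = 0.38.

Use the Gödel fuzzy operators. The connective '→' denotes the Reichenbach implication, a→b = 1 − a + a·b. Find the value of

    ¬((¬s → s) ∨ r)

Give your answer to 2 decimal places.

0.52

¬s = 1 − 0.28 = 0.72
¬s → s  [Reichenbach: 1 − a + a·b] with a=0.72, b=0.28 → 0.48
(¬s → s) ∨ r = max(a, b) on (0.48, 0.38) = 0.48
¬((¬s → s) ∨ r) = 1 − 0.48 = 0.52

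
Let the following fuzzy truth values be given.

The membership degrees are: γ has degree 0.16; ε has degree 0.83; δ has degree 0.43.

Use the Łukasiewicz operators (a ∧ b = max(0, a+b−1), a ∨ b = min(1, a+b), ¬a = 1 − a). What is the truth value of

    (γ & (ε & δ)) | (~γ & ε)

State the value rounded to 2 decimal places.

ε & δ = max(0, a+b−1) on (0.83, 0.43) = 0.26
γ & (ε & δ) = max(0, a+b−1) on (0.16, 0.26) = 0.00
~γ = 1 − 0.16 = 0.84
~γ & ε = max(0, a+b−1) on (0.84, 0.83) = 0.67
(γ & (ε & δ)) | (~γ & ε) = min(1, a+b) on (0.00, 0.67) = 0.67

0.67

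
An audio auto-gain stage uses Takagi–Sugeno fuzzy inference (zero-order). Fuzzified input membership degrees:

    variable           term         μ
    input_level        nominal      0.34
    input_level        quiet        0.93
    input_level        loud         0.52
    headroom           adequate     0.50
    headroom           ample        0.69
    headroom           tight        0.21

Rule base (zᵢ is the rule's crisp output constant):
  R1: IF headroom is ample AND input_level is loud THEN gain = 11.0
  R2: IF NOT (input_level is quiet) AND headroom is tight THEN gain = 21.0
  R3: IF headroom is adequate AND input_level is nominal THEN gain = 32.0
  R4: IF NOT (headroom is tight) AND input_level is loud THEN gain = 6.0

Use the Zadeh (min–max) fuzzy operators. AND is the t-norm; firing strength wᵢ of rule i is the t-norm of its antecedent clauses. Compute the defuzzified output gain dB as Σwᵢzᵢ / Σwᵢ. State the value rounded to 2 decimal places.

R1 (z=11.0): ample=0.69, loud=0.52; AND[min(a, b)] → w = 0.52
R2 (z=21.0): ¬quiet=1−0.93=0.07, tight=0.21; AND[min(a, b)] → w = 0.07
R3 (z=32.0): adequate=0.50, nominal=0.34; AND[min(a, b)] → w = 0.34
R4 (z=6.0): ¬tight=1−0.21=0.79, loud=0.52; AND[min(a, b)] → w = 0.52
Weighted average = (0.52·11.0 + 0.07·21.0 + 0.34·32.0 + 0.52·6.0) / (0.52 + 0.07 + 0.34 + 0.52)
  = 21.1900 / 1.4500 = 14.61

14.61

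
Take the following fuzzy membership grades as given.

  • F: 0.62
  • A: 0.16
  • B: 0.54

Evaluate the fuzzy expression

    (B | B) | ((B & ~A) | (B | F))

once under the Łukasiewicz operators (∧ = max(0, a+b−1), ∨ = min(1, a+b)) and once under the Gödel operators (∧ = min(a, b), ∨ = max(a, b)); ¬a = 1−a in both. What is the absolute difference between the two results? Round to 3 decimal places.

0.380

Under Łukasiewicz:
  B | B = min(1, a+b) on (0.54, 0.54) = 1.00
  ~A = 1 − 0.16 = 0.84
  B & ~A = max(0, a+b−1) on (0.54, 0.84) = 0.38
  B | F = min(1, a+b) on (0.54, 0.62) = 1.00
  (B & ~A) | (B | F) = min(1, a+b) on (0.38, 1.00) = 1.00
  (B | B) | ((B & ~A) | (B | F)) = min(1, a+b) on (1.00, 1.00) = 1.00
  → value = 1.0000
Under Gödel:
  B | B = max(a, b) on (0.54, 0.54) = 0.54
  ~A = 1 − 0.16 = 0.84
  B & ~A = min(a, b) on (0.54, 0.84) = 0.54
  B | F = max(a, b) on (0.54, 0.62) = 0.62
  (B & ~A) | (B | F) = max(a, b) on (0.54, 0.62) = 0.62
  (B | B) | ((B & ~A) | (B | F)) = max(a, b) on (0.54, 0.62) = 0.62
  → value = 0.6200
|1.0000 − 0.6200| = 0.380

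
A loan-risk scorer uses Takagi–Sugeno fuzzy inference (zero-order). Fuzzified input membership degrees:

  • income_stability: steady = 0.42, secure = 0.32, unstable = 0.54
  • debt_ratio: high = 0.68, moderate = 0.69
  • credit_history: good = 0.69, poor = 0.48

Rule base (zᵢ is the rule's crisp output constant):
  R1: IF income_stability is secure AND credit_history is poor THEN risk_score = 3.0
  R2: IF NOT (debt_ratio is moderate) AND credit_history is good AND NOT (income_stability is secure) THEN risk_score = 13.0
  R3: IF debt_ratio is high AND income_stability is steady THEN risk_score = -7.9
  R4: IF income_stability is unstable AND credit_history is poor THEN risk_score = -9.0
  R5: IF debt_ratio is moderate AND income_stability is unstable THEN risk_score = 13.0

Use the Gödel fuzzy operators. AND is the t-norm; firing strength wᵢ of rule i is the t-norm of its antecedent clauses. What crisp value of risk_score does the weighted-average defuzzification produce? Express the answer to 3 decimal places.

2.112

R1 (z=3.0): secure=0.32, poor=0.48; AND[min(a, b)] → w = 0.32
R2 (z=13.0): ¬moderate=1−0.69=0.31, good=0.69, ¬secure=1−0.32=0.68; AND[min(a, b)] → w = 0.31
R3 (z=-7.9): high=0.68, steady=0.42; AND[min(a, b)] → w = 0.42
R4 (z=-9.0): unstable=0.54, poor=0.48; AND[min(a, b)] → w = 0.48
R5 (z=13.0): moderate=0.69, unstable=0.54; AND[min(a, b)] → w = 0.54
Weighted average = (0.32·3.0 + 0.31·13.0 + 0.42·-7.9 + 0.48·-9.0 + 0.54·13.0) / (0.32 + 0.31 + 0.42 + 0.48 + 0.54)
  = 4.3720 / 2.0700 = 2.112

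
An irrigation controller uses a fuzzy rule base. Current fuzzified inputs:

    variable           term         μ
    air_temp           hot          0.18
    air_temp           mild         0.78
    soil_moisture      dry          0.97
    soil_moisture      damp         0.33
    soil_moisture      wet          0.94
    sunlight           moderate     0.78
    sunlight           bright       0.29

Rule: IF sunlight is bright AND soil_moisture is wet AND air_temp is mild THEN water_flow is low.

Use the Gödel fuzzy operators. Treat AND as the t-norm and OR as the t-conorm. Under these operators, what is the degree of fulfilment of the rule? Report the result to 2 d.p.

0.29

firing strength: bright=0.29, wet=0.94, mild=0.78; AND[min(a, b)] → w = 0.29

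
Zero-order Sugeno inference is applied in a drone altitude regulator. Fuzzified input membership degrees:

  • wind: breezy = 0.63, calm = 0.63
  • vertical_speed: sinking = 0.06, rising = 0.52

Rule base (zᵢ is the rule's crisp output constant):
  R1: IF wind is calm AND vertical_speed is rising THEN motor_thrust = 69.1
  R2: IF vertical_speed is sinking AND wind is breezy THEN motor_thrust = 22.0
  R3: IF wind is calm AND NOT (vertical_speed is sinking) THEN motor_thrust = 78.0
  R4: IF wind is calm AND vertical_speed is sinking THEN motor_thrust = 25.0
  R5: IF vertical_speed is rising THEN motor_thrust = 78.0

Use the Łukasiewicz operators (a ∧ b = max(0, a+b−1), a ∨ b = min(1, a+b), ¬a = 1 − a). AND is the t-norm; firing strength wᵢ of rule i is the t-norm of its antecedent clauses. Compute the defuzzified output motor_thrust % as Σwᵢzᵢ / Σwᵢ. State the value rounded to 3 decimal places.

R1 (z=69.1): calm=0.63, rising=0.52; AND[max(0, a+b−1)] → w = 0.15
R2 (z=22.0): sinking=0.06, breezy=0.63; AND[max(0, a+b−1)] → w = 0.00
R3 (z=78.0): calm=0.63, ¬sinking=1−0.06=0.94; AND[max(0, a+b−1)] → w = 0.57
R4 (z=25.0): calm=0.63, sinking=0.06; AND[max(0, a+b−1)] → w = 0.00
R5 (z=78.0): rising=0.52 → w = 0.52
Weighted average = (0.15·69.1 + 0.00·22.0 + 0.57·78.0 + 0.00·25.0 + 0.52·78.0) / (0.15 + 0.00 + 0.57 + 0.00 + 0.52)
  = 95.3850 / 1.2400 = 76.923

76.923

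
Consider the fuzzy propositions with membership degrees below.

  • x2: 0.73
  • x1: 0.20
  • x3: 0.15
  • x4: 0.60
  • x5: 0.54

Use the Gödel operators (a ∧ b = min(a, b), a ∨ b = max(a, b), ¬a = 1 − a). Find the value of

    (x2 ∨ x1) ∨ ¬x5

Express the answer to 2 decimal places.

x2 ∨ x1 = max(a, b) on (0.73, 0.20) = 0.73
¬x5 = 1 − 0.54 = 0.46
(x2 ∨ x1) ∨ ¬x5 = max(a, b) on (0.73, 0.46) = 0.73

0.73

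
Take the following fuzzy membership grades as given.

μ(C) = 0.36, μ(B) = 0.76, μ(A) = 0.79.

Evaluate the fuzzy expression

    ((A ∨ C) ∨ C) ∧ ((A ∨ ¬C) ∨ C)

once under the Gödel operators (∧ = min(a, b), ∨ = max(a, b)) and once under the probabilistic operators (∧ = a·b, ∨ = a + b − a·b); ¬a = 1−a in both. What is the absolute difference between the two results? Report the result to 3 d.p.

0.080

Under Gödel:
  A ∨ C = max(a, b) on (0.79, 0.36) = 0.79
  (A ∨ C) ∨ C = max(a, b) on (0.79, 0.36) = 0.79
  ¬C = 1 − 0.36 = 0.64
  A ∨ ¬C = max(a, b) on (0.79, 0.64) = 0.79
  (A ∨ ¬C) ∨ C = max(a, b) on (0.79, 0.36) = 0.79
  ((A ∨ C) ∨ C) ∧ ((A ∨ ¬C) ∨ C) = min(a, b) on (0.79, 0.79) = 0.79
  → value = 0.7900
Under probabilistic:
  A ∨ C = a + b − a·b on (0.7900, 0.3600) = 0.8656
  (A ∨ C) ∨ C = a + b − a·b on (0.8656, 0.3600) = 0.9140
  ¬C = 1 − 0.3600 = 0.6400
  A ∨ ¬C = a + b − a·b on (0.7900, 0.6400) = 0.9244
  (A ∨ ¬C) ∨ C = a + b − a·b on (0.9244, 0.3600) = 0.9516
  ((A ∨ C) ∨ C) ∧ ((A ∨ ¬C) ∨ C) = a·b on (0.9140, 0.9516) = 0.8698
  → value = 0.8698
|0.7900 − 0.8698| = 0.080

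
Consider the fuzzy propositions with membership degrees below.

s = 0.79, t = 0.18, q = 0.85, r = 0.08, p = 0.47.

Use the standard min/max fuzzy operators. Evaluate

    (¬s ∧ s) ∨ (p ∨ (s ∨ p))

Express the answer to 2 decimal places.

¬s = 1 − 0.79 = 0.21
¬s ∧ s = min(a, b) on (0.21, 0.79) = 0.21
s ∨ p = max(a, b) on (0.79, 0.47) = 0.79
p ∨ (s ∨ p) = max(a, b) on (0.47, 0.79) = 0.79
(¬s ∧ s) ∨ (p ∨ (s ∨ p)) = max(a, b) on (0.21, 0.79) = 0.79

0.79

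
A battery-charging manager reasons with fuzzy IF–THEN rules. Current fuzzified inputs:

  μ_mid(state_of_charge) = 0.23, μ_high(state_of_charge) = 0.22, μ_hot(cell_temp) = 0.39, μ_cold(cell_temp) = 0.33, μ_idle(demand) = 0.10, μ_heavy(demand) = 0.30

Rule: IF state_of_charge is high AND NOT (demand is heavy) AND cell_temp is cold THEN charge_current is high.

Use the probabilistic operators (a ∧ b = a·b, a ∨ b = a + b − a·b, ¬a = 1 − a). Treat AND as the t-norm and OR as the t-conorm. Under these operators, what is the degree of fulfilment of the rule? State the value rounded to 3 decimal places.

0.051

firing strength: high=0.22, ¬heavy=1−0.30=0.70, cold=0.33; AND[a·b] → w = 0.0508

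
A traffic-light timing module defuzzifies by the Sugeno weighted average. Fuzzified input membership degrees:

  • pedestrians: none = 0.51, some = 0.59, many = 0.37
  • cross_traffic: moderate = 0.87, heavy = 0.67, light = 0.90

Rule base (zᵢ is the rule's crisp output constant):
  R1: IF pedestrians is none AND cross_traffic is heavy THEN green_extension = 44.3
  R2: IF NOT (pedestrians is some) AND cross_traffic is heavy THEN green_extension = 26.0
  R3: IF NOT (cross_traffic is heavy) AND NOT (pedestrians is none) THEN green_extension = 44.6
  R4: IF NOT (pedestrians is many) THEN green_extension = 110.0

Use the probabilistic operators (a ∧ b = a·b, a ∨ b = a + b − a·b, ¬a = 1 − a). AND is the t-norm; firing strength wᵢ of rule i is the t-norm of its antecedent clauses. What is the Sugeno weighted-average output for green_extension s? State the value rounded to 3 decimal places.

70.159

R1 (z=44.3): none=0.51, heavy=0.67; AND[a·b] → w = 0.3417
R2 (z=26.0): ¬some=1−0.59=0.41, heavy=0.67; AND[a·b] → w = 0.2747
R3 (z=44.6): ¬heavy=1−0.67=0.33, ¬none=1−0.51=0.49; AND[a·b] → w = 0.1617
R4 (z=110.0): ¬many=1−0.37=0.63 → w = 0.6300
Weighted average = (0.3417·44.3 + 0.2747·26.0 + 0.1617·44.6 + 0.6300·110.0) / (0.3417 + 0.2747 + 0.1617 + 0.6300)
  = 98.7913 / 1.4081 = 70.159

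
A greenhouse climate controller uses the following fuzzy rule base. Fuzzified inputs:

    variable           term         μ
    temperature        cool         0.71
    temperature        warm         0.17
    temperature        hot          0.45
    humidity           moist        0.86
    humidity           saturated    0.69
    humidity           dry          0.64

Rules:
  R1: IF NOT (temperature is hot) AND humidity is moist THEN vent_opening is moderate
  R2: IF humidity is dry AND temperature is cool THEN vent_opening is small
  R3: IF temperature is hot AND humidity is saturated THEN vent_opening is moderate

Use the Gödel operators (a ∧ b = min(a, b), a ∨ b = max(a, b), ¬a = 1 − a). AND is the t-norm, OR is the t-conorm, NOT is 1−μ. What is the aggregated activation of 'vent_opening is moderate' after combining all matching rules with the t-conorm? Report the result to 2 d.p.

R1: ¬hot=1−0.45=0.55, moist=0.86; AND[min(a, b)] → w = 0.55
R2: dry=0.64, cool=0.71; AND[min(a, b)] → w = 0.64
R3: hot=0.45, saturated=0.69; AND[min(a, b)] → w = 0.45
Rules with consequent 'moderate': {R1, R3} → strengths 0.55, 0.45
Aggregate via t-conorm [max(a, b)]: 0.55

0.55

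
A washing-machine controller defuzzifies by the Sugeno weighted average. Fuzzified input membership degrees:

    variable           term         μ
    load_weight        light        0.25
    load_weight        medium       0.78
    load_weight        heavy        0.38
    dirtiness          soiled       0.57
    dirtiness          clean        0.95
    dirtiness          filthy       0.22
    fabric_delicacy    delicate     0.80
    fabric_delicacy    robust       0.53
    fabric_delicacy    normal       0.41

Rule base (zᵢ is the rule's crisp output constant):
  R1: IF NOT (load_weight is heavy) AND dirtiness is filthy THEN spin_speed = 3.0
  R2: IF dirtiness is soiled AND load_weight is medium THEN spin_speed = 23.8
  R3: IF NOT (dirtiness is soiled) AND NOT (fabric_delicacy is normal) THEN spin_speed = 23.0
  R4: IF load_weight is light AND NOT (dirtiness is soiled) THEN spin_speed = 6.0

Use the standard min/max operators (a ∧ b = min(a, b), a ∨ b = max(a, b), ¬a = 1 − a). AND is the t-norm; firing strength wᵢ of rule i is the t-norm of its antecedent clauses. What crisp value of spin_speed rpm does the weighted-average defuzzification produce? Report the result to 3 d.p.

17.426

R1 (z=3.0): ¬heavy=1−0.38=0.62, filthy=0.22; AND[min(a, b)] → w = 0.22
R2 (z=23.8): soiled=0.57, medium=0.78; AND[min(a, b)] → w = 0.57
R3 (z=23.0): ¬soiled=1−0.57=0.43, ¬normal=1−0.41=0.59; AND[min(a, b)] → w = 0.43
R4 (z=6.0): light=0.25, ¬soiled=1−0.57=0.43; AND[min(a, b)] → w = 0.25
Weighted average = (0.22·3.0 + 0.57·23.8 + 0.43·23.0 + 0.25·6.0) / (0.22 + 0.57 + 0.43 + 0.25)
  = 25.6160 / 1.4700 = 17.426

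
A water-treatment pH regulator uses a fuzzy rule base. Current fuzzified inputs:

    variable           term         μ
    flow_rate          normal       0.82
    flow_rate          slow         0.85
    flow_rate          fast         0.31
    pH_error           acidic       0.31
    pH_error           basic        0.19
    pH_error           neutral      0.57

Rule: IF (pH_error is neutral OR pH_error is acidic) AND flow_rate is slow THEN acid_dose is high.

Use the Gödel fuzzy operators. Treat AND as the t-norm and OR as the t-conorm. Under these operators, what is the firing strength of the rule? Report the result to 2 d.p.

firing strength: (neutral=0.57 OR acidic=0.31) = 0.57; AND[min(a, b)] with slow=0.85 → w = 0.57

0.57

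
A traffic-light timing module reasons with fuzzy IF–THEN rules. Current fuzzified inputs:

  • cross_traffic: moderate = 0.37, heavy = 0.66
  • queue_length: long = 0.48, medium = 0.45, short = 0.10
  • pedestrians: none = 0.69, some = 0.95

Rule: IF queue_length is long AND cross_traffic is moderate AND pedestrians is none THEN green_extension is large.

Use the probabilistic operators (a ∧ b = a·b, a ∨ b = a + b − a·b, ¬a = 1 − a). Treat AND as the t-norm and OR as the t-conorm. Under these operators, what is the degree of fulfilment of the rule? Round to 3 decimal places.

firing strength: long=0.48, moderate=0.37, none=0.69; AND[a·b] → w = 0.1225

0.123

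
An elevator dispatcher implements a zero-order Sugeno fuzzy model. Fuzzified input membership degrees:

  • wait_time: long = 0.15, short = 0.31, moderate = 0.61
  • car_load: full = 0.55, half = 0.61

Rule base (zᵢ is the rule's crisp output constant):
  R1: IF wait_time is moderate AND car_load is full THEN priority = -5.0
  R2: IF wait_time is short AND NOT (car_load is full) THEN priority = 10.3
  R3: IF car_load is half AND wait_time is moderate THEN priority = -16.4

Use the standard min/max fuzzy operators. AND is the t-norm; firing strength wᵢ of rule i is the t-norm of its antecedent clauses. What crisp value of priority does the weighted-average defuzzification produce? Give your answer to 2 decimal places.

R1 (z=-5.0): moderate=0.61, full=0.55; AND[min(a, b)] → w = 0.55
R2 (z=10.3): short=0.31, ¬full=1−0.55=0.45; AND[min(a, b)] → w = 0.31
R3 (z=-16.4): half=0.61, moderate=0.61; AND[min(a, b)] → w = 0.61
Weighted average = (0.55·-5.0 + 0.31·10.3 + 0.61·-16.4) / (0.55 + 0.31 + 0.61)
  = -9.5610 / 1.4700 = -6.50

-6.50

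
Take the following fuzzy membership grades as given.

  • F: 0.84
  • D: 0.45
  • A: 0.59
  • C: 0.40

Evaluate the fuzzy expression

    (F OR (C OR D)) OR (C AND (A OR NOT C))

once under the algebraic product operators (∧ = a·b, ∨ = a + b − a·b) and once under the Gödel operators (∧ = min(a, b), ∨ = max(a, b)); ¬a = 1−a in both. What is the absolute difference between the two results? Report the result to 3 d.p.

Under algebraic product:
  C OR D = a + b − a·b on (0.4000, 0.4500) = 0.6700
  F OR (C OR D) = a + b − a·b on (0.8400, 0.6700) = 0.9472
  NOT C = 1 − 0.4000 = 0.6000
  A OR NOT C = a + b − a·b on (0.5900, 0.6000) = 0.8360
  C AND (A OR NOT C) = a·b on (0.4000, 0.8360) = 0.3344
  (F OR (C OR D)) OR (C AND (A OR NOT C)) = a + b − a·b on (0.9472, 0.3344) = 0.9649
  → value = 0.9649
Under Gödel:
  C OR D = max(a, b) on (0.40, 0.45) = 0.45
  F OR (C OR D) = max(a, b) on (0.84, 0.45) = 0.84
  NOT C = 1 − 0.40 = 0.60
  A OR NOT C = max(a, b) on (0.59, 0.60) = 0.60
  C AND (A OR NOT C) = min(a, b) on (0.40, 0.60) = 0.40
  (F OR (C OR D)) OR (C AND (A OR NOT C)) = max(a, b) on (0.84, 0.40) = 0.84
  → value = 0.8400
|0.9649 − 0.8400| = 0.125

0.125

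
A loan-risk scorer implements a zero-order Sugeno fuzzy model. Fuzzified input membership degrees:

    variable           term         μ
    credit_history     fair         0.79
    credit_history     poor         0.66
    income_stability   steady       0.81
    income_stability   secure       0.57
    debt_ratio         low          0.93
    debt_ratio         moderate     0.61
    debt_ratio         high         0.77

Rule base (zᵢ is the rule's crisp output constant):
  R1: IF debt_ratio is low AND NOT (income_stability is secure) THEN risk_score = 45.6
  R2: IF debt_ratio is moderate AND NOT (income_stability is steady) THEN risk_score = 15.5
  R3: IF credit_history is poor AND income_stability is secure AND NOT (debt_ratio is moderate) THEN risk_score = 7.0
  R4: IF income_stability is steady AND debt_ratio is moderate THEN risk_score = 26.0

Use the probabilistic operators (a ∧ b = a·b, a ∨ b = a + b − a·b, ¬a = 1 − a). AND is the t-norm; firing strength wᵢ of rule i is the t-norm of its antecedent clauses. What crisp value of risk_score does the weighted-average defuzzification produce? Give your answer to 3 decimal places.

R1 (z=45.6): low=0.93, ¬secure=1−0.57=0.43; AND[a·b] → w = 0.3999
R2 (z=15.5): moderate=0.61, ¬steady=1−0.81=0.19; AND[a·b] → w = 0.1159
R3 (z=7.0): poor=0.66, secure=0.57, ¬moderate=1−0.61=0.39; AND[a·b] → w = 0.1467
R4 (z=26.0): steady=0.81, moderate=0.61; AND[a·b] → w = 0.4941
Weighted average = (0.3999·45.6 + 0.1159·15.5 + 0.1467·7.0 + 0.4941·26.0) / (0.3999 + 0.1159 + 0.1467 + 0.4941)
  = 33.9055 / 1.1566 = 29.314

29.314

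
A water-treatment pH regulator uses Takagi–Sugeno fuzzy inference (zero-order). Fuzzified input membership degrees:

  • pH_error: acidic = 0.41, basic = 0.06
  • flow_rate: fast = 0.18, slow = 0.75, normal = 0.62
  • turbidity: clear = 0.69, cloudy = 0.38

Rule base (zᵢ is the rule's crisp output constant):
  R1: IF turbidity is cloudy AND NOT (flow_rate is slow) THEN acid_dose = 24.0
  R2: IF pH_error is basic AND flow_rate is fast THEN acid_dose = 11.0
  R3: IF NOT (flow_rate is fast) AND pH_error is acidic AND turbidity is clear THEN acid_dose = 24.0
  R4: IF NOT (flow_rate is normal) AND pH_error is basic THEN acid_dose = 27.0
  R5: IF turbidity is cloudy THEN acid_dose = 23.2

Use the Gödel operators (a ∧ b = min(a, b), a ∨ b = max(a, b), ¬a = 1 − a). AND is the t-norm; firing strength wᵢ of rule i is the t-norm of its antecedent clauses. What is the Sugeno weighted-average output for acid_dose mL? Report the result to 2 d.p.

R1 (z=24.0): cloudy=0.38, ¬slow=1−0.75=0.25; AND[min(a, b)] → w = 0.25
R2 (z=11.0): basic=0.06, fast=0.18; AND[min(a, b)] → w = 0.06
R3 (z=24.0): ¬fast=1−0.18=0.82, acidic=0.41, clear=0.69; AND[min(a, b)] → w = 0.41
R4 (z=27.0): ¬normal=1−0.62=0.38, basic=0.06; AND[min(a, b)] → w = 0.06
R5 (z=23.2): cloudy=0.38 → w = 0.38
Weighted average = (0.25·24.0 + 0.06·11.0 + 0.41·24.0 + 0.06·27.0 + 0.38·23.2) / (0.25 + 0.06 + 0.41 + 0.06 + 0.38)
  = 26.9360 / 1.1600 = 23.22

23.22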